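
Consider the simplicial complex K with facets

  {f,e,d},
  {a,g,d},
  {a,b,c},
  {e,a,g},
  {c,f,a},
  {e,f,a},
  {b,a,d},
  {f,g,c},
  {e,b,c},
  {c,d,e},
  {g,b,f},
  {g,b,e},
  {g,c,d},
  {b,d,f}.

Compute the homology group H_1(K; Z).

Take the total order a < b < c < d < e < f < g on the vertex set. Then K (dimension 2) consists of the simplices:

  0-simplices (7): a, b, c, d, e, f, g
  1-simplices (21): ab, ac, ad, ae, af, ag, bc, bd, be, bf, bg, cd, ce, cf, cg, de, df, dg, ef, eg, fg
  2-simplices (14): abc, abd, acf, adg, aef, aeg, bce, bdf, beg, bfg, cde, cdg, cfg, def

Hence C_0 ≅ Z^7, C_1 ≅ Z^21, C_2 ≅ Z^14.

Boundary ∂_1: C_1 → C_0 maps an edge to its endpoints' difference, ∂[p,q] = q − p. For instance
  ∂eg = g − e.
The 7×21 boundary matrix has rank 6 and Smith normal form diag(1,1,1,1,1,1).

The boundary map ∂_2: C_2 → C_1 acts by ∂[p,q,r] = [q,r] − [p,r] + [p,q]. For instance
  ∂bdf = df − bf + bd,
  ∂abc = bc − ac + ab.
This gives a 21×14 integer matrix of rank 13; reducing to Smith normal form yields diagonal entries (1,1,1,1,1,1,1,1,1,1,1,1,1).

Now H_k = ker ∂_k / im ∂_{k+1}, so:

  H_1: rank ker ∂_1 − rank ∂_2 = (21 − 6) − 13 = 2, and the invariant factors of ∂_2 are all 1, so H_1 ≅ Z^2.

H_1 = Z^2.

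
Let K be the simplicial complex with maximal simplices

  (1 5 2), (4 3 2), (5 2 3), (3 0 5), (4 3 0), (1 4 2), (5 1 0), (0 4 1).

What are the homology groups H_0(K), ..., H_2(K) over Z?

H_0 ≅ Z,  H_1 = 0,  H_2 ≅ Z.

Take the total order 0 < 1 < 2 < 3 < 4 < 5 on the vertex set. Then K (dimension 2) consists of the simplices:

  0-simplices (6): [0], [1], [2], [3], [4], [5]
  1-simplices (12): [0,1], [0,3], [0,4], [0,5], [1,2], [1,4], [1,5], [2,3], [2,4], [2,5], [3,4], [3,5]
  2-simplices (8): [0,1,4], [0,1,5], [0,3,4], [0,3,5], [1,2,4], [1,2,5], [2,3,4], [2,3,5]

giving chain groups C_0 ≅ Z^6, C_1 ≅ Z^12, C_2 ≅ Z^8.

∂_1: C_1 → C_0 maps an edge to its endpoints' difference, ∂[p,q] = q − p.
This gives a 6×12 integer matrix of rank 5; reducing to Smith normal form yields diagonal entries (1,1,1,1,1).

Boundary ∂_2: C_2 → C_1 acts by ∂[p,q,r] = [q,r] − [p,r] + [p,q]. For instance
  ∂[2,3,5] = [3,5] − [2,5] + [2,3],
  ∂[0,3,4] = [3,4] − [0,4] + [0,3].
This gives a 12×8 integer matrix of rank 7; reducing to Smith normal form yields diagonal entries (1,1,1,1,1,1,1).

Computing H_k = (kernel of ∂_k) / (image of ∂_{k+1}):

  H_0: rank C_0 − rank ∂_1 = 6 − 5 = 1, and the invariant factors of ∂_1 are all 1, so H_0 ≅ Z.
  H_1: rank ker ∂_1 − rank ∂_2 = (12 − 5) − 7 = 0, and the invariant factors of ∂_2 are all 1, so H_1 ≅ 0.
  H_2: rank ker ∂_2 − rank ∂_3 = (8 − 7) − 0 = 1, and there is no ∂_3, so H_2 ≅ Z.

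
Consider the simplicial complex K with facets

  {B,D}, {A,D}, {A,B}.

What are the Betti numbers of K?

Take the total order A < B < D on the vertex set. Then K (dimension 1) consists of the simplices:

  0-simplices (3): A, B, D
  1-simplices (3): AB, AD, BD

giving chain groups C_0 ≅ Z^3, C_1 ≅ Z^3.

Boundary ∂_1: C_1 → C_0 is given by ∂[p,q] = [q] − [p]. For instance
  ∂AD = D − A.
This gives a 3×3 integer matrix of rank 2; reducing to Smith normal form yields diagonal entries (1,1).

Computing H_k = (kernel of ∂_k) / (image of ∂_{k+1}):

  H_0: rank C_0 − rank ∂_1 = 3 − 2 = 1, and the invariant factors of ∂_1 are all 1, so H_0 = Z.
  H_1: rank ker ∂_1 − rank ∂_2 = (3 − 2) − 0 = 1, and there is no ∂_2, so H_1 = Z.

As a check, the Euler characteristic is 3 − 3 = 0, which agrees with 1 − 1 = 0.

Hence the Betti numbers are b_0 = 1, b_1 = 1.

b_0 = 1, b_1 = 1.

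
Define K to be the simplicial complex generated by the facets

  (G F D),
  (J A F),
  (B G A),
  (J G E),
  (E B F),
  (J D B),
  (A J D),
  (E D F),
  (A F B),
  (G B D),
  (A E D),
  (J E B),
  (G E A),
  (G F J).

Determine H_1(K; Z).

K has 7 vertices, 21 edges, 14 triangles.
rank ∂_1 = 6, rank ∂_2 = 13 ⇒ b_1 = 21 − 6 − 13 = 2; all invariant factors of ∂_2 are 1 so no torsion. So H_1 ≅ Z^2.

H_1 = Z^2.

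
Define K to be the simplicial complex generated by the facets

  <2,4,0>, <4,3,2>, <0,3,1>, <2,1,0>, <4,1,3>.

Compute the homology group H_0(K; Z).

We work with the vertex ordering 0 < 1 < 2 < 3 < 4. The simplices of K, each written with vertices in increasing order, are:

  0-simplices (5): [0], [1], [2], [3], [4]
  1-simplices (10): [0,1], [0,2], [0,3], [0,4], [1,2], [1,3], [1,4], [2,3], [2,4], [3,4]
  2-simplices (5): [0,1,2], [0,1,3], [0,2,4], [1,3,4], [2,3,4]

Hence C_0 ≅ Z^5, C_1 ≅ Z^10, C_2 ≅ Z^5.

The boundary map ∂_1: C_1 → C_0 is given by ∂[p,q] = [q] − [p].
This gives a 5×10 integer matrix of rank 4; reducing to Smith normal form yields diagonal entries (1,1,1,1).

∂_2: C_2 → C_1 maps a triangle to the signed sum of its edges. For instance
  ∂[0,1,2] = [1,2] − [0,2] + [0,1],
  ∂[2,3,4] = [3,4] − [2,4] + [2,3].
The 10×5 boundary matrix has rank 5 and Smith normal form diag(1,1,1,1,1).

Now H_k = ker ∂_k / im ∂_{k+1}, so:

  H_0: rank C_0 − rank ∂_1 = 5 − 4 = 1, and the invariant factors of ∂_1 are all 1, so H_0 ≅ Z.

H_0 ≅ Z.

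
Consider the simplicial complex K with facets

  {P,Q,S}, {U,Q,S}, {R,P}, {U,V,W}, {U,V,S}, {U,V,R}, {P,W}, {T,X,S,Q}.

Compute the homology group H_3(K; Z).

H_3 = 0.

Fix the vertex order P < Q < R < S < T < U < V < W < X and write every simplex with vertices in increasing order. Then dim K = 3 and the simplices of K are:

  0-simplices (9): P, Q, R, S, T, U, V, W, X
  1-simplices (18): PQ, PR, PS, PW, QS, QT, QU, QX, RU, RV, ST, SU, SV, SX, TX, UV, UW, VW
  2-simplices (9): PQS, QST, QSU, QSX, QTX, RUV, STX, SUV, UVW
  3-simplices (1): QSTX

giving chain groups C_0 ≅ Z^9, C_1 ≅ Z^18, C_2 ≅ Z^9, C_3 ≅ Z^1.

The boundary map ∂_1: C_1 → C_0 sends each edge [p,q] (with p < q) to q − p. For instance
  ∂PW = W − P.
This gives a 9×18 integer matrix of rank 8; reducing to Smith normal form yields diagonal entries (1,1,1,1,1,1,1,1).

Boundary ∂_2: C_2 → C_1 acts by ∂[p,q,r] = [q,r] − [p,r] + [p,q]. For instance
  ∂QTX = TX − QX + QT,
  ∂QSU = SU − QU + QS.
The 18×9 boundary matrix has rank 8 and Smith normal form diag(1,1,1,1,1,1,1,1).

The boundary map ∂_3: C_3 → C_2 sends each 3-simplex σ to the alternating sum Σ_i (−1)^i (σ with its i-th vertex removed). For instance
  ∂QSTX = STX − QTX + QSX − QST.
This gives a 9×1 integer matrix of rank 1; reducing to Smith normal form yields diagonal entries (1).

From H_k ≅ ker(∂_k) / im(∂_{k+1}) we obtain:

  H_3: rank ker ∂_3 − rank ∂_4 = (1 − 1) − 0 = 0, and there is no ∂_4, so H_3 ≅ 0.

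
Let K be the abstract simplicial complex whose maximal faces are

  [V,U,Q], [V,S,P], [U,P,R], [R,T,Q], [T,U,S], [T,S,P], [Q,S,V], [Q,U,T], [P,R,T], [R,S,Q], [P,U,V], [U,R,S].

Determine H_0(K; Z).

Take the total order P < Q < R < S < T < U < V on the vertex set. Then K (dimension 2) consists of the simplices:

  0-simplices (7): P, Q, R, S, T, U, V
  1-simplices (18): PR, PS, PT, PU, PV, QR, QS, QT, QU, QV, RS, RT, RU, ST, SU, SV, TU, UV
  2-simplices (12): PRT, PRU, PST, PSV, PUV, QRS, QRT, QSV, QTU, QUV, RSU, STU

giving chain groups C_0 ≅ Z^7, C_1 ≅ Z^18, C_2 ≅ Z^12.

Boundary ∂_1: C_1 → C_0 sends each edge [p,q] (with p < q) to q − p. For instance
  ∂RT = T − R.
The resulting 7×18 matrix has rank 6, and its Smith normal form has invariant factors (1,1,1,1,1,1).

The boundary map ∂_2: C_2 → C_1 sends each 2-simplex [p,q,r] to [q,r] − [p,r] + [p,q]. For instance
  ∂PUV = UV − PV + PU,
  ∂STU = TU − SU + ST.
As a 18×12 matrix over Z this has rank 12, with invariant factors (1,1,1,1,1,1,1,1,1,1,1,2).

Computing H_k = (kernel of ∂_k) / (image of ∂_{k+1}):

  H_0: rank C_0 − rank ∂_1 = 7 − 6 = 1, and the invariant factors of ∂_1 are all 1, so H_0 ≅ Z.

H_0 = Z.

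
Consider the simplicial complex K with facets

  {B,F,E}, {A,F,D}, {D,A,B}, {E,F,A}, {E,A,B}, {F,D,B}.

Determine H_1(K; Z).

Take the total order A < B < D < E < F on the vertex set. Then K (dimension 2) consists of the simplices:

  0-simplices (5): A, B, D, E, F
  1-simplices (9): AB, AD, AE, AF, BD, BE, BF, DF, EF
  2-simplices (6): ABD, ABE, ADF, AEF, BDF, BEF

Hence C_0 ≅ Z^5, C_1 ≅ Z^9, C_2 ≅ Z^6.

∂_1: C_1 → C_0 sends each edge [p,q] (with p < q) to q − p.
The 5×9 boundary matrix has rank 4 and Smith normal form diag(1,1,1,1).

∂_2: C_2 → C_1 maps a triangle to the signed sum of its edges. For instance
  ∂BDF = DF − BF + BD,
  ∂BEF = EF − BF + BE.
This gives a 9×6 integer matrix of rank 5; reducing to Smith normal form yields diagonal entries (1,1,1,1,1).

Now H_k = ker ∂_k / im ∂_{k+1}, so:

  H_1: rank ker ∂_1 − rank ∂_2 = (9 − 4) − 5 = 0, and the invariant factors of ∂_2 are all 1, so H_1 ≅ 0.

H_1 ≅ 0.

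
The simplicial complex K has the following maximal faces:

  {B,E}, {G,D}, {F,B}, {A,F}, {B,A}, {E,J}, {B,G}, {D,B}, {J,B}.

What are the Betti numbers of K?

b_0 = 1, b_1 = 3.

K has 7 vertices, 9 edges.
rank ∂_0 = 0, rank ∂_1 = 6 ⇒ b_0 = 7 − 0 − 6 = 1; all invariant factors of ∂_1 are 1 so no torsion. So H_0 = Z.
rank ∂_1 = 6, rank ∂_2 = 0 ⇒ b_1 = 9 − 6 − 0 = 3. So H_1 = Z^3.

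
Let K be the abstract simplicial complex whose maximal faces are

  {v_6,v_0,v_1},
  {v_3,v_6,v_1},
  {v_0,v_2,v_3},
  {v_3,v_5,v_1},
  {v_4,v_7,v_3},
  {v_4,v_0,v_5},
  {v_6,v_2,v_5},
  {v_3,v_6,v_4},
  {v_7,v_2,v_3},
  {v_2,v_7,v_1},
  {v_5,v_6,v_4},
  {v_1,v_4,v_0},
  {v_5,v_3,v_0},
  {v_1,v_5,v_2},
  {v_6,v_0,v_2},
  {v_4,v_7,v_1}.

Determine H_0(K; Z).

Take the total order v_0 < v_1 < v_2 < v_3 < v_4 < v_5 < v_6 < v_7 on the vertex set. Then K (dimension 2) consists of the simplices:

  0-simplices (8): [v_0], [v_1], [v_2], [v_3], [v_4], [v_5], [v_6], [v_7]
  1-simplices (24): (24 of them)
  2-simplices (16): (16 of them)

giving chain groups C_0 ≅ Z^8, C_1 ≅ Z^24, C_2 ≅ Z^16.

∂_1: C_1 → C_0 sends each edge [p,q] (with p < q) to q − p.
The 8×24 boundary matrix has rank 7 and Smith normal form diag(1,1,1,1,1,1,1).

Boundary ∂_2: C_2 → C_1 maps a triangle to the signed sum of its edges. For instance
  ∂[v_3,v_4,v_7] = [v_4,v_7] − [v_3,v_7] + [v_3,v_4],
  ∂[v_1,v_4,v_7] = [v_4,v_7] − [v_1,v_7] + [v_1,v_4].
This gives a 24×16 integer matrix of rank 15; reducing to Smith normal form yields diagonal entries (1,1,1,1,1,1,1,1,1,1,1,1,1,1,1).

Computing H_k = (kernel of ∂_k) / (image of ∂_{k+1}):

  H_0: rank C_0 − rank ∂_1 = 8 − 7 = 1, and the invariant factors of ∂_1 are all 1, so H_0 ≅ Z.

(K is a triangulation of the torus T^2.)

H_0 ≅ Z.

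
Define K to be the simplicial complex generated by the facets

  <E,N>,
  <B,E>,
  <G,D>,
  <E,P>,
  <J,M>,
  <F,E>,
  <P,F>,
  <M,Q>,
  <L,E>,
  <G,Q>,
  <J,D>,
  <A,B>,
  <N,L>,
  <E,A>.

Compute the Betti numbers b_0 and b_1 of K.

b_0 = 2, b_1 = 4.

Take the total order A < B < D < E < F < G < J < L < M < N < P < Q on the vertex set. Then K (dimension 1) consists of the simplices:

  0-simplices (12): A, B, D, E, F, G, J, L, M, N, P, Q
  1-simplices (14): AB, AE, BE, DG, DJ, EF, EL, EN, EP, FP, GQ, JM, LN, MQ

so the chain groups are C_0 ≅ Z^12, C_1 ≅ Z^14.

The boundary map ∂_1: C_1 → C_0 maps an edge to its endpoints' difference, ∂[p,q] = q − p.
The resulting 12×14 matrix has rank 10, and its Smith normal form has invariant factors (1,1,1,1,1,1,1,1,1,1).

From H_k ≅ ker(∂_k) / im(∂_{k+1}) we obtain:

  H_0: rank C_0 − rank ∂_1 = 12 − 10 = 2, and the invariant factors of ∂_1 are all 1, so H_0 = Z^2.
  H_1: rank ker ∂_1 − rank ∂_2 = (14 − 10) − 0 = 4, and there is no ∂_2, so H_1 = Z^4.

Hence the Betti numbers are b_0 = 2, b_1 = 4.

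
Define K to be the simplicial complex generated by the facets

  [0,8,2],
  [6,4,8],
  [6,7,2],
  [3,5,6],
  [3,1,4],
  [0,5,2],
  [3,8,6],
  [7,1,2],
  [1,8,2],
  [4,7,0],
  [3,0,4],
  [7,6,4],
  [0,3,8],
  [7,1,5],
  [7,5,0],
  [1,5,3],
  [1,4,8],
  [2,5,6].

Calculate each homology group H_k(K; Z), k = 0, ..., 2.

Take the total order 0 < 1 < 2 < 3 < 4 < 5 < 6 < 7 < 8 on the vertex set. Then K (dimension 2) consists of the simplices:

  0-simplices (9): [0], [1], [2], [3], [4], [5], [6], [7], [8]
  1-simplices (27): (27 of them)
  2-simplices (18): [0,2,5], [0,2,8], [0,3,4], [0,3,8], [0,4,7], [0,5,7], [1,2,7], [1,2,8], [1,3,4], [1,3,5], [1,4,8], [1,5,7], [2,5,6], [2,6,7], [3,5,6], [3,6,8], [4,6,7], [4,6,8]

giving chain groups C_0 ≅ Z^9, C_1 ≅ Z^27, C_2 ≅ Z^18.

Boundary ∂_1: C_1 → C_0 maps an edge to its endpoints' difference, ∂[p,q] = q − p. For instance
  ∂[0,4] = [4] − [0].
The 9×27 boundary matrix has rank 8 and Smith normal form diag(1,1,1,1,1,1,1,1).

∂_2: C_2 → C_1 acts by ∂[p,q,r] = [q,r] − [p,r] + [p,q]. For instance
  ∂[1,2,8] = [2,8] − [1,8] + [1,2],
  ∂[1,2,7] = [2,7] − [1,7] + [1,2].
As a 27×18 matrix over Z this has rank 18, with invariant factors (1,1,1,1,1,1,1,1,1,1,1,1,1,1,1,1,1,2).

Now H_k = ker ∂_k / im ∂_{k+1}, so:

  H_0: rank C_0 − rank ∂_1 = 9 − 8 = 1, and the invariant factors of ∂_1 are all 1, so H_0 = Z.
  H_1: rank ker ∂_1 − rank ∂_2 = (27 − 8) − 18 = 1, and ∂_2 has invariant factor 2 > 1, so H_1 = Z ⊕ Z/2.
  H_2: rank ker ∂_2 − rank ∂_3 = (18 − 18) − 0 = 0, and there is no ∂_3, so H_2 = 0.

As a check, the Euler characteristic is 9 − 27 + 18 = 0, which agrees with 1 − 1 + 0 = 0.

H_0 = Z,  H_1 = Z ⊕ Z/2,  H_2 = 0.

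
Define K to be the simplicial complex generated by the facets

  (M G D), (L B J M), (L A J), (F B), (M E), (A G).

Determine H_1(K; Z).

K has 9 vertices, 14 edges, 6 triangles, 1 3-simplex.
rank ∂_1 = 8, rank ∂_2 = 5 ⇒ b_1 = 14 − 8 − 5 = 1; all invariant factors of ∂_2 are 1 so no torsion. So H_1 ≅ Z.

H_1 ≅ Z.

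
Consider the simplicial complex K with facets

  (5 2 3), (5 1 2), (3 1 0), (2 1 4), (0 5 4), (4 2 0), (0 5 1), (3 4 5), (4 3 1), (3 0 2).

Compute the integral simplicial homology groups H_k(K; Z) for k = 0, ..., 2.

H_0 = Z,  H_1 = Z/2Z,  H_2 = 0.

We work with the vertex ordering 0 < 1 < 2 < 3 < 4 < 5. The simplices of K, each written with vertices in increasing order, are:

  0-simplices (6): [0], [1], [2], [3], [4], [5]
  1-simplices (15): [0,1], [0,2], [0,3], [0,4], [0,5], [1,2], [1,3], [1,4], [1,5], [2,3], [2,4], [2,5], [3,4], [3,5], [4,5]
  2-simplices (10): [0,1,3], [0,1,5], [0,2,3], [0,2,4], [0,4,5], [1,2,4], [1,2,5], [1,3,4], [2,3,5], [3,4,5]

Hence C_0 ≅ Z^6, C_1 ≅ Z^15, C_2 ≅ Z^10.

Boundary ∂_1: C_1 → C_0 is given by ∂[p,q] = [q] − [p].
As a 6×15 matrix over Z this has rank 5, with invariant factors (1,1,1,1,1).

∂_2: C_2 → C_1 maps a triangle to the signed sum of its edges. For instance
  ∂[1,3,4] = [3,4] − [1,4] + [1,3],
  ∂[0,1,3] = [1,3] − [0,3] + [0,1].
This gives a 15×10 integer matrix of rank 10; reducing to Smith normal form yields diagonal entries (1,1,1,1,1,1,1,1,1,2).

Computing H_k = (kernel of ∂_k) / (image of ∂_{k+1}):

  H_0: rank C_0 − rank ∂_1 = 6 − 5 = 1, and the invariant factors of ∂_1 are all 1, so H_0 = Z.
  H_1: rank ker ∂_1 − rank ∂_2 = (15 − 5) − 10 = 0, and ∂_2 has invariant factor 2 > 1, so H_1 = Z/2Z.
  H_2: rank ker ∂_2 − rank ∂_3 = (10 − 10) − 0 = 0, and there is no ∂_3, so H_2 = 0.

As a check, the Euler characteristic is 6 − 15 + 10 = 1, which agrees with 1 − 0 + 0 = 1.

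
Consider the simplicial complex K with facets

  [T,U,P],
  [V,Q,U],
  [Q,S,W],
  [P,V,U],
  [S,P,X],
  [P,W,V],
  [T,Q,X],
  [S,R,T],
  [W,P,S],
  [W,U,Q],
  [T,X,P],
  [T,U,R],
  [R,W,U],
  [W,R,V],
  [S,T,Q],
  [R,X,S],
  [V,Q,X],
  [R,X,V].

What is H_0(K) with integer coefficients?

Take the total order P < Q < R < S < T < U < V < W < X on the vertex set. Then K (dimension 2) consists of the simplices:

  0-simplices (9): P, Q, R, S, T, U, V, W, X
  1-simplices (27): PS, PT, PU, PV, PW, PX, QS, QT, QU, QV, QW, QX, RS, RT, RU, RV, RW, RX, ST, SW, SX, TU, TX, UV, UW, VW, VX
  2-simplices (18): PSW, PSX, PTU, PTX, PUV, PVW, QST, QSW, QTX, QUV, QUW, QVX, RST, RSX, RTU, RUW, RVW, RVX

so the chain groups are C_0 ≅ Z^9, C_1 ≅ Z^27, C_2 ≅ Z^18.

∂_1: C_1 → C_0 maps an edge to its endpoints' difference, ∂[p,q] = q − p. For instance
  ∂VW = W − V.
The 9×27 boundary matrix has rank 8 and Smith normal form diag(1,1,1,1,1,1,1,1).

Boundary ∂_2: C_2 → C_1 sends each 2-simplex [p,q,r] to [q,r] − [p,r] + [p,q]. For instance
  ∂PVW = VW − PW + PV,
  ∂RST = ST − RT + RS.
The resulting 27×18 matrix has rank 18, and its Smith normal form has invariant factors (1,1,1,1,1,1,1,1,1,1,1,1,1,1,1,1,1,2).

Computing H_k = (kernel of ∂_k) / (image of ∂_{k+1}):

  H_0: rank C_0 − rank ∂_1 = 9 − 8 = 1, and the invariant factors of ∂_1 are all 1, so H_0 = Z.

H_0 = Z.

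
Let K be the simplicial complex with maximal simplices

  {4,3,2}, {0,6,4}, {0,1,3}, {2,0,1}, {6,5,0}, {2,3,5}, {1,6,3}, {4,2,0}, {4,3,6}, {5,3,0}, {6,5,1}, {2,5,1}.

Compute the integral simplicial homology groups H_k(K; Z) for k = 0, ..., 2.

We work with the vertex ordering 0 < 1 < 2 < 3 < 4 < 5 < 6. The simplices of K, each written with vertices in increasing order, are:

  0-simplices (7): [0], [1], [2], [3], [4], [5], [6]
  1-simplices (18): [0,1], [0,2], [0,3], [0,4], [0,5], [0,6], [1,2], [1,3], [1,5], [1,6], [2,3], [2,4], [2,5], [3,4], [3,5], [3,6], [4,6], [5,6]
  2-simplices (12): [0,1,2], [0,1,3], [0,2,4], [0,3,5], [0,4,6], [0,5,6], [1,2,5], [1,3,6], [1,5,6], [2,3,4], [2,3,5], [3,4,6]

so the chain groups are C_0 ≅ Z^7, C_1 ≅ Z^18, C_2 ≅ Z^12.

∂_1: C_1 → C_0 sends each edge [p,q] (with p < q) to q − p. For instance
  ∂[0,4] = [4] − [0].
As a 7×18 matrix over Z this has rank 6, with invariant factors (1,1,1,1,1,1).

The boundary map ∂_2: C_2 → C_1 sends each 2-simplex [p,q,r] to [q,r] − [p,r] + [p,q]. For instance
  ∂[2,3,4] = [3,4] − [2,4] + [2,3],
  ∂[1,5,6] = [5,6] − [1,6] + [1,5].
The resulting 18×12 matrix has rank 12, and its Smith normal form has invariant factors (1,1,1,1,1,1,1,1,1,1,1,2).

Now H_k = ker ∂_k / im ∂_{k+1}, so:

  H_0: rank C_0 − rank ∂_1 = 7 − 6 = 1, and the invariant factors of ∂_1 are all 1, so H_0 ≅ Z.
  H_1: rank ker ∂_1 − rank ∂_2 = (18 − 6) − 12 = 0, and ∂_2 has invariant factor 2 > 1, so H_1 ≅ Z_2.
  H_2: rank ker ∂_2 − rank ∂_3 = (12 − 12) − 0 = 0, and there is no ∂_3, so H_2 ≅ 0.

(K is a triangulation of the real projective plane RP^2.)

H_0 = Z,  H_1 = Z_2,  H_2 = 0.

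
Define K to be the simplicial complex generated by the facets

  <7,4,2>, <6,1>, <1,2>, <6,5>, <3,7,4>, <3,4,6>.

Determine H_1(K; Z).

Take the total order 1 < 2 < 3 < 4 < 5 < 6 < 7 on the vertex set. Then K (dimension 2) consists of the simplices:

  0-simplices (7): [1], [2], [3], [4], [5], [6], [7]
  1-simplices (10): [1,2], [1,6], [2,4], [2,7], [3,4], [3,6], [3,7], [4,6], [4,7], [5,6]
  2-simplices (3): [2,4,7], [3,4,6], [3,4,7]

giving chain groups C_0 ≅ Z^7, C_1 ≅ Z^10, C_2 ≅ Z^3.

Boundary ∂_1: C_1 → C_0 is given by ∂[p,q] = [q] − [p]. For instance
  ∂[1,6] = [6] − [1].
This gives a 7×10 integer matrix of rank 6; reducing to Smith normal form yields diagonal entries (1,1,1,1,1,1).

The boundary map ∂_2: C_2 → C_1 sends each 2-simplex [p,q,r] to [q,r] − [p,r] + [p,q]. For instance
  ∂[3,4,7] = [4,7] − [3,7] + [3,4],
  ∂[3,4,6] = [4,6] − [3,6] + [3,4].
The resulting 10×3 matrix has rank 3, and its Smith normal form has invariant factors (1,1,1).

Reading off H_k = ker ∂_k / im ∂_{k+1}:

  H_1: rank ker ∂_1 − rank ∂_2 = (10 − 6) − 3 = 1, and the invariant factors of ∂_2 are all 1, so H_1 = Z.

H_1 ≅ Z.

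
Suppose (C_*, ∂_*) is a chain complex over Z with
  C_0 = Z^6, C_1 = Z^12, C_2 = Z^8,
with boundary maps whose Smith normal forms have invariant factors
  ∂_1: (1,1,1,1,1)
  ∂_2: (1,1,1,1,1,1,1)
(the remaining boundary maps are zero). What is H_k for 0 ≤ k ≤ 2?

H_0: b_0 = 6 − 0 − 5 = 1; torsion from ∂_1 factors > 1: none. So H_0 ≅ Z.
H_1: b_1 = 12 − 5 − 7 = 0; torsion from ∂_2 factors > 1: none. So H_1 ≅ 0.
H_2: b_2 = 8 − 7 − 0 = 1; torsion from ∂_3 factors > 1: none. So H_2 ≅ Z.

H_0 ≅ Z,  H_1 = 0,  H_2 ≅ Z.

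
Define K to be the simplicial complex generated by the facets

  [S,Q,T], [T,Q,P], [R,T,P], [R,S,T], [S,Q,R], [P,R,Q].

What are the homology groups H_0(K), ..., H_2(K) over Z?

Take the total order P < Q < R < S < T on the vertex set. Then K (dimension 2) consists of the simplices:

  0-simplices (5): P, Q, R, S, T
  1-simplices (9): PQ, PR, PT, QR, QS, QT, RS, RT, ST
  2-simplices (6): PQR, PQT, PRT, QRS, QST, RST

so the chain groups are C_0 ≅ Z^5, C_1 ≅ Z^9, C_2 ≅ Z^6.

∂_1: C_1 → C_0 is given by ∂[p,q] = [q] − [p].
This gives a 5×9 integer matrix of rank 4; reducing to Smith normal form yields diagonal entries (1,1,1,1).

The boundary map ∂_2: C_2 → C_1 acts by ∂[p,q,r] = [q,r] − [p,r] + [p,q]. For instance
  ∂QST = ST − QT + QS,
  ∂QRS = RS − QS + QR.
The 9×6 boundary matrix has rank 5 and Smith normal form diag(1,1,1,1,1).

Now H_k = ker ∂_k / im ∂_{k+1}, so:

  H_0: rank C_0 − rank ∂_1 = 5 − 4 = 1, and the invariant factors of ∂_1 are all 1, so H_0 ≅ Z.
  H_1: rank ker ∂_1 − rank ∂_2 = (9 − 4) − 5 = 0, and the invariant factors of ∂_2 are all 1, so H_1 ≅ 0.
  H_2: rank ker ∂_2 − rank ∂_3 = (6 − 5) − 0 = 1, and there is no ∂_3, so H_2 ≅ Z.

(K is a triangulation of the 2-sphere S^2.)

H_0 ≅ Z,  H_1 = 0,  H_2 ≅ Z.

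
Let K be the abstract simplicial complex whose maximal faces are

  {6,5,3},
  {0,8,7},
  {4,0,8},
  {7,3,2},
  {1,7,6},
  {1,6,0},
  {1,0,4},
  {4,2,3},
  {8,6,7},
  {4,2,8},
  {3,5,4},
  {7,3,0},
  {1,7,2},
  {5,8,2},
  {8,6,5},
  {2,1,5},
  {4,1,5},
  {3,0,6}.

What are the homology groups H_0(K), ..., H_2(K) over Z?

H_0 = Z,  H_1 = Z ⊕ Z/2Z,  H_2 = 0.

We work with the vertex ordering 0 < 1 < 2 < 3 < 4 < 5 < 6 < 7 < 8. The simplices of K, each written with vertices in increasing order, are:

  0-simplices (9): [0], [1], [2], [3], [4], [5], [6], [7], [8]
  1-simplices (27): (27 of them)
  2-simplices (18): [0,1,4], [0,1,6], [0,3,6], [0,3,7], [0,4,8], [0,7,8], [1,2,5], [1,2,7], [1,4,5], [1,6,7], [2,3,4], [2,3,7], [2,4,8], [2,5,8], [3,4,5], [3,5,6], [5,6,8], [6,7,8]

so the chain groups are C_0 ≅ Z^9, C_1 ≅ Z^27, C_2 ≅ Z^18.

∂_1: C_1 → C_0 is given by ∂[p,q] = [q] − [p].
As a 9×27 matrix over Z this has rank 8, with invariant factors (1,1,1,1,1,1,1,1).

The boundary map ∂_2: C_2 → C_1 maps a triangle to the signed sum of its edges. For instance
  ∂[0,7,8] = [7,8] − [0,8] + [0,7],
  ∂[0,4,8] = [4,8] − [0,8] + [0,4].
As a 27×18 matrix over Z this has rank 18, with invariant factors (1,1,1,1,1,1,1,1,1,1,1,1,1,1,1,1,1,2).

Reading off H_k = ker ∂_k / im ∂_{k+1}:

  H_0: rank C_0 − rank ∂_1 = 9 − 8 = 1, and the invariant factors of ∂_1 are all 1, so H_0 ≅ Z.
  H_1: rank ker ∂_1 − rank ∂_2 = (27 − 8) − 18 = 1, and ∂_2 has invariant factor 2 > 1, so H_1 ≅ Z ⊕ Z/2Z.
  H_2: rank ker ∂_2 − rank ∂_3 = (18 − 18) − 0 = 0, and there is no ∂_3, so H_2 ≅ 0.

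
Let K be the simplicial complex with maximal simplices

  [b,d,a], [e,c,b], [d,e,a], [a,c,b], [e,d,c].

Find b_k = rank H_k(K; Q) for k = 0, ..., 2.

b_0 = 1, b_1 = 1, b_2 = 0.

Fix the vertex order a < b < c < d < e and write every simplex with vertices in increasing order. Then dim K = 2 and the simplices of K are:

  0-simplices (5): a, b, c, d, e
  1-simplices (10): ab, ac, ad, ae, bc, bd, be, cd, ce, de
  2-simplices (5): abc, abd, ade, bce, cde

so the chain groups are C_0 ≅ Z^5, C_1 ≅ Z^10, C_2 ≅ Z^5.

Boundary ∂_1: C_1 → C_0 sends each edge [p,q] (with p < q) to q − p. For instance
  ∂ac = c − a.
This gives a 5×10 integer matrix of rank 4; reducing to Smith normal form yields diagonal entries (1,1,1,1).

∂_2: C_2 → C_1 maps a triangle to the signed sum of its edges. For instance
  ∂abc = bc − ac + ab,
  ∂abd = bd − ad + ab.
The 10×5 boundary matrix has rank 5 and Smith normal form diag(1,1,1,1,1).

Now H_k = ker ∂_k / im ∂_{k+1}, so:

  H_0: rank C_0 − rank ∂_1 = 5 − 4 = 1, and the invariant factors of ∂_1 are all 1, so H_0 ≅ Z.
  H_1: rank ker ∂_1 − rank ∂_2 = (10 − 4) − 5 = 1, and the invariant factors of ∂_2 are all 1, so H_1 ≅ Z.
  H_2: rank ker ∂_2 − rank ∂_3 = (5 − 5) − 0 = 0, and there is no ∂_3, so H_2 ≅ 0.

Hence the Betti numbers are b_0 = 1, b_1 = 1, b_2 = 0.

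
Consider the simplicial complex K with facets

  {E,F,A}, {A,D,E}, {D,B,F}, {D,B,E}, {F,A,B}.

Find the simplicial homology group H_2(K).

Fix the vertex order A < B < D < E < F and write every simplex with vertices in increasing order. Then dim K = 2 and the simplices of K are:

  0-simplices (5): A, B, D, E, F
  1-simplices (10): AB, AD, AE, AF, BD, BE, BF, DE, DF, EF
  2-simplices (5): ABF, ADE, AEF, BDE, BDF

giving chain groups C_0 ≅ Z^5, C_1 ≅ Z^10, C_2 ≅ Z^5.

The boundary map ∂_1: C_1 → C_0 maps an edge to its endpoints' difference, ∂[p,q] = q − p. For instance
  ∂BF = F − B.
This gives a 5×10 integer matrix of rank 4; reducing to Smith normal form yields diagonal entries (1,1,1,1).

Boundary ∂_2: C_2 → C_1 acts by ∂[p,q,r] = [q,r] − [p,r] + [p,q]. For instance
  ∂BDF = DF − BF + BD,
  ∂ADE = DE − AE + AD.
As a 10×5 matrix over Z this has rank 5, with invariant factors (1,1,1,1,1).

Reading off H_k = ker ∂_k / im ∂_{k+1}:

  H_2: rank ker ∂_2 − rank ∂_3 = (5 − 5) − 0 = 0, and there is no ∂_3, so H_2 ≅ 0.

H_2 = 0.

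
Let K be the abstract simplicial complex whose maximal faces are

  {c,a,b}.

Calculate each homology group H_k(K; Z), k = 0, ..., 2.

H_0 = Z,  H_1 = 0,  H_2 = 0.

Order the vertices as a < b < c. Listing each simplex with vertices in this order, K has dimension 2 with simplices:

  0-simplices (3): a, b, c
  1-simplices (3): ab, ac, bc
  2-simplices (1): abc

so the chain groups are C_0 ≅ Z^3, C_1 ≅ Z^3, C_2 ≅ Z^1.

Boundary ∂_1: C_1 → C_0 is given by ∂[p,q] = [q] − [p]. For instance
  ∂ab = b − a.
This gives a 3×3 integer matrix of rank 2; reducing to Smith normal form yields diagonal entries (1,1).

The boundary map ∂_2: C_2 → C_1 acts by ∂[p,q,r] = [q,r] − [p,r] + [p,q]. For instance
  ∂abc = bc − ac + ab.
This gives a 3×1 integer matrix of rank 1; reducing to Smith normal form yields diagonal entries (1).

Now H_k = ker ∂_k / im ∂_{k+1}, so:

  H_0: rank C_0 − rank ∂_1 = 3 − 2 = 1, and the invariant factors of ∂_1 are all 1, so H_0 = Z.
  H_1: rank ker ∂_1 − rank ∂_2 = (3 − 2) − 1 = 0, and the invariant factors of ∂_2 are all 1, so H_1 = 0.
  H_2: rank ker ∂_2 − rank ∂_3 = (1 − 1) − 0 = 0, and there is no ∂_3, so H_2 = 0.

As a check, the Euler characteristic is 3 − 3 + 1 = 1, which agrees with 1 − 0 + 0 = 1.
(K is a triangulation of the 2-simplex.)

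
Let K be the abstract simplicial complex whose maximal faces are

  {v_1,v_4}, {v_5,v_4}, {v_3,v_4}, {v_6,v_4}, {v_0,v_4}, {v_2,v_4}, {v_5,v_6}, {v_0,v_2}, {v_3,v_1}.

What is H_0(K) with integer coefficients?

We work with the vertex ordering v_0 < v_1 < v_2 < v_3 < v_4 < v_5 < v_6. The simplices of K, each written with vertices in increasing order, are:

  0-simplices (7): [v_0], [v_1], [v_2], [v_3], [v_4], [v_5], [v_6]
  1-simplices (9): [v_0,v_2], [v_0,v_4], [v_1,v_3], [v_1,v_4], [v_2,v_4], [v_3,v_4], [v_4,v_5], [v_4,v_6], [v_5,v_6]

Hence C_0 ≅ Z^7, C_1 ≅ Z^9.

Boundary ∂_1: C_1 → C_0 sends each edge [p,q] (with p < q) to q − p. For instance
  ∂[v_3,v_4] = [v_4] − [v_3].
This gives a 7×9 integer matrix of rank 6; reducing to Smith normal form yields diagonal entries (1,1,1,1,1,1).

Reading off H_k = ker ∂_k / im ∂_{k+1}:

  H_0: rank C_0 − rank ∂_1 = 7 − 6 = 1, and the invariant factors of ∂_1 are all 1, so H_0 = Z.

H_0 = Z.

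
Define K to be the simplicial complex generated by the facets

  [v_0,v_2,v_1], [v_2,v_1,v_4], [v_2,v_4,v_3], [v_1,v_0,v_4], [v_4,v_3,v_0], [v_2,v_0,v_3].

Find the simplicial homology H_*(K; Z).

Fix the vertex order v_0 < v_1 < v_2 < v_3 < v_4 and write every simplex with vertices in increasing order. Then dim K = 2 and the simplices of K are:

  0-simplices (5): [v_0], [v_1], [v_2], [v_3], [v_4]
  1-simplices (9): [v_0,v_1], [v_0,v_2], [v_0,v_3], [v_0,v_4], [v_1,v_2], [v_1,v_4], [v_2,v_3], [v_2,v_4], [v_3,v_4]
  2-simplices (6): [v_0,v_1,v_2], [v_0,v_1,v_4], [v_0,v_2,v_3], [v_0,v_3,v_4], [v_1,v_2,v_4], [v_2,v_3,v_4]

giving chain groups C_0 ≅ Z^5, C_1 ≅ Z^9, C_2 ≅ Z^6.

The boundary map ∂_1: C_1 → C_0 maps an edge to its endpoints' difference, ∂[p,q] = q − p.
The 5×9 boundary matrix has rank 4 and Smith normal form diag(1,1,1,1).

∂_2: C_2 → C_1 acts by ∂[p,q,r] = [q,r] − [p,r] + [p,q]. For instance
  ∂[v_0,v_3,v_4] = [v_3,v_4] − [v_0,v_4] + [v_0,v_3],
  ∂[v_1,v_2,v_4] = [v_2,v_4] − [v_1,v_4] + [v_1,v_2].
The 9×6 boundary matrix has rank 5 and Smith normal form diag(1,1,1,1,1).

Now H_k = ker ∂_k / im ∂_{k+1}, so:

  H_0: rank C_0 − rank ∂_1 = 5 − 4 = 1, and the invariant factors of ∂_1 are all 1, so H_0 = Z.
  H_1: rank ker ∂_1 − rank ∂_2 = (9 − 4) − 5 = 0, and the invariant factors of ∂_2 are all 1, so H_1 = 0.
  H_2: rank ker ∂_2 − rank ∂_3 = (6 − 5) − 0 = 1, and there is no ∂_3, so H_2 = Z.

As a check, the Euler characteristic is 5 − 9 + 6 = 2, which agrees with 1 − 0 + 1 = 2.

H_0 ≅ Z,  H_1 = 0,  H_2 ≅ Z.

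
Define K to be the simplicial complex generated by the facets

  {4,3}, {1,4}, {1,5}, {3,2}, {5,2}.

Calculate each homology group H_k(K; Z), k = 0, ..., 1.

Take the total order 1 < 2 < 3 < 4 < 5 on the vertex set. Then K (dimension 1) consists of the simplices:

  0-simplices (5): [1], [2], [3], [4], [5]
  1-simplices (5): [1,4], [1,5], [2,3], [2,5], [3,4]

so the chain groups are C_0 ≅ Z^5, C_1 ≅ Z^5.

Boundary ∂_1: C_1 → C_0 sends each edge [p,q] (with p < q) to q − p.
As a 5×5 matrix over Z this has rank 4, with invariant factors (1,1,1,1).

Reading off H_k = ker ∂_k / im ∂_{k+1}:

  H_0: rank C_0 − rank ∂_1 = 5 − 4 = 1, and the invariant factors of ∂_1 are all 1, so H_0 ≅ Z.
  H_1: rank ker ∂_1 − rank ∂_2 = (5 − 4) − 0 = 1, and there is no ∂_2, so H_1 ≅ Z.

(K is a triangulation of the circle S^1.)

H_0 ≅ Z,  H_1 ≅ Z.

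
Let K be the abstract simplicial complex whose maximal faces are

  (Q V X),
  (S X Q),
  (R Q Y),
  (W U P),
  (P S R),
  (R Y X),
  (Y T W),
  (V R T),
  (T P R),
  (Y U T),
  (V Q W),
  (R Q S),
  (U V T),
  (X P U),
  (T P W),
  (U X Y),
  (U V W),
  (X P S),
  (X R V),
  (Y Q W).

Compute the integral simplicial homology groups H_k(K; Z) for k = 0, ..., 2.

H_0 ≅ Z,  H_1 ≅ Z ⊕ Z/2,  H_2 = 0.

We work with the vertex ordering P < Q < R < S < T < U < V < W < X < Y. The simplices of K, each written with vertices in increasing order, are:

  0-simplices (10): P, Q, R, S, T, U, V, W, X, Y
  1-simplices (30): PR, PS, PT, PU, PW, PX, QR, QS, QV, QW, QX, QY, RS, RT, RV, RX, RY, SX, TU, TV, TW, TY, UV, UW, UX, UY, VW, VX, WY, XY
  2-simplices (20): PRS, PRT, PSX, PTW, PUW, PUX, QRS, QRY, QSX, QVW, QVX, QWY, RTV, RVX, RXY, TUV, TUY, TWY, UVW, UXY

so the chain groups are C_0 ≅ Z^10, C_1 ≅ Z^30, C_2 ≅ Z^20.

The boundary map ∂_1: C_1 → C_0 is given by ∂[p,q] = [q] − [p].
The 10×30 boundary matrix has rank 9 and Smith normal form diag(1,1,1,1,1,1,1,1,1).

Boundary ∂_2: C_2 → C_1 sends each 2-simplex [p,q,r] to [q,r] − [p,r] + [p,q]. For instance
  ∂TUY = UY − TY + TU,
  ∂TUV = UV − TV + TU.
The resulting 30×20 matrix has rank 20, and its Smith normal form has invariant factors (1,1,1,1,1,1,1,1,1,1,1,1,1,1,1,1,1,1,1,2).

From H_k ≅ ker(∂_k) / im(∂_{k+1}) we obtain:

  H_0: rank C_0 − rank ∂_1 = 10 − 9 = 1, and the invariant factors of ∂_1 are all 1, so H_0 ≅ Z.
  H_1: rank ker ∂_1 − rank ∂_2 = (30 − 9) − 20 = 1, and ∂_2 has invariant factor 2 > 1, so H_1 ≅ Z ⊕ Z/2.
  H_2: rank ker ∂_2 − rank ∂_3 = (20 − 20) − 0 = 0, and there is no ∂_3, so H_2 ≅ 0.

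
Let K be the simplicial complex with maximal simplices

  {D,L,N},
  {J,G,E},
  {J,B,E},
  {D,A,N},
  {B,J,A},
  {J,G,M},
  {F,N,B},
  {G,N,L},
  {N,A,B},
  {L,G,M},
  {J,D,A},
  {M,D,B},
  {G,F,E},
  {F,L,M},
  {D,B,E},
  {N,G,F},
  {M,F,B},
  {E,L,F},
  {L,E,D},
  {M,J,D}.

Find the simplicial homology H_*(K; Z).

H_0 ≅ Z,  H_1 ≅ Z ⊕ Z/2,  H_2 = 0.

Take the total order A < B < D < E < F < G < J < L < M < N on the vertex set. Then K (dimension 2) consists of the simplices:

  0-simplices (10): A, B, D, E, F, G, J, L, M, N
  1-simplices (30): AB, AD, AJ, AN, BD, BE, BF, BJ, BM, BN, DE, DJ, DL, DM, DN, EF, EG, EJ, EL, FG, FL, FM, FN, GJ, GL, GM, GN, JM, LM, LN
  2-simplices (20): ABJ, ABN, ADJ, ADN, BDE, BDM, BEJ, BFM, BFN, DEL, DJM, DLN, EFG, EFL, EGJ, FGN, FLM, GJM, GLM, GLN

Hence C_0 ≅ Z^10, C_1 ≅ Z^30, C_2 ≅ Z^20.

The boundary map ∂_1: C_1 → C_0 maps an edge to its endpoints' difference, ∂[p,q] = q − p.
The 10×30 boundary matrix has rank 9 and Smith normal form diag(1,1,1,1,1,1,1,1,1).

The boundary map ∂_2: C_2 → C_1 maps a triangle to the signed sum of its edges. For instance
  ∂ADN = DN − AN + AD,
  ∂BFN = FN − BN + BF.
This gives a 30×20 integer matrix of rank 20; reducing to Smith normal form yields diagonal entries (1,1,1,1,1,1,1,1,1,1,1,1,1,1,1,1,1,1,1,2).

Computing H_k = (kernel of ∂_k) / (image of ∂_{k+1}):

  H_0: rank C_0 − rank ∂_1 = 10 − 9 = 1, and the invariant factors of ∂_1 are all 1, so H_0 ≅ Z.
  H_1: rank ker ∂_1 − rank ∂_2 = (30 − 9) − 20 = 1, and ∂_2 has invariant factor 2 > 1, so H_1 ≅ Z ⊕ Z/2.
  H_2: rank ker ∂_2 − rank ∂_3 = (20 − 20) − 0 = 0, and there is no ∂_3, so H_2 ≅ 0.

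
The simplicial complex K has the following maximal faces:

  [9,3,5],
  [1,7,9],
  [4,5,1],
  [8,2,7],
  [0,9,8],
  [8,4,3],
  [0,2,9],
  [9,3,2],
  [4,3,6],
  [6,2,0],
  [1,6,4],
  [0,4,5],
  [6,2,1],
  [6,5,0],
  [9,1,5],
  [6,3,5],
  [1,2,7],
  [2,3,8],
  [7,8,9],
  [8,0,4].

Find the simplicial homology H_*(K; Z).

H_0 ≅ Z,  H_1 ≅ Z ⊕ Z/2Z,  H_2 = 0.

We work with the vertex ordering 0 < 1 < 2 < 3 < 4 < 5 < 6 < 7 < 8 < 9. The simplices of K, each written with vertices in increasing order, are:

  0-simplices (10): [0], [1], [2], [3], [4], [5], [6], [7], [8], [9]
  1-simplices (30): (30 of them)
  2-simplices (20): (20 of them)

so the chain groups are C_0 ≅ Z^10, C_1 ≅ Z^30, C_2 ≅ Z^20.

Boundary ∂_1: C_1 → C_0 sends each edge [p,q] (with p < q) to q − p. For instance
  ∂[0,6] = [6] − [0].
This gives a 10×30 integer matrix of rank 9; reducing to Smith normal form yields diagonal entries (1,1,1,1,1,1,1,1,1).

Boundary ∂_2: C_2 → C_1 maps a triangle to the signed sum of its edges. For instance
  ∂[0,5,6] = [5,6] − [0,6] + [0,5],
  ∂[2,7,8] = [7,8] − [2,8] + [2,7].
The resulting 30×20 matrix has rank 20, and its Smith normal form has invariant factors (1,1,1,1,1,1,1,1,1,1,1,1,1,1,1,1,1,1,1,2).

Now H_k = ker ∂_k / im ∂_{k+1}, so:

  H_0: rank C_0 − rank ∂_1 = 10 − 9 = 1, and the invariant factors of ∂_1 are all 1, so H_0 ≅ Z.
  H_1: rank ker ∂_1 − rank ∂_2 = (30 − 9) − 20 = 1, and ∂_2 has invariant factor 2 > 1, so H_1 ≅ Z ⊕ Z/2Z.
  H_2: rank ker ∂_2 − rank ∂_3 = (20 − 20) − 0 = 0, and there is no ∂_3, so H_2 ≅ 0.

As a check, the Euler characteristic is 10 − 30 + 20 = 0, which agrees with 1 − 1 + 0 = 0.
(K is a triangulation of the Klein bottle.)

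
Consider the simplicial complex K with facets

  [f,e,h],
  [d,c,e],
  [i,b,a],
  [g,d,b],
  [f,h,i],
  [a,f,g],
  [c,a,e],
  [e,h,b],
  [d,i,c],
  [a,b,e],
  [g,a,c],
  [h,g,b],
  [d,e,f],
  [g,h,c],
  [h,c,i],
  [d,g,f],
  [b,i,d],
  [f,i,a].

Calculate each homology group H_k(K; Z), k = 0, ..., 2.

We work with the vertex ordering a < b < c < d < e < f < g < h < i. The simplices of K, each written with vertices in increasing order, are:

  0-simplices (9): a, b, c, d, e, f, g, h, i
  1-simplices (27): ab, ac, ae, af, ag, ai, bd, be, bg, bh, bi, cd, ce, cg, ch, ci, de, df, dg, di, ef, eh, fg, fh, fi, gh, hi
  2-simplices (18): abe, abi, ace, acg, afg, afi, bdg, bdi, beh, bgh, cde, cdi, cgh, chi, def, dfg, efh, fhi

Hence C_0 ≅ Z^9, C_1 ≅ Z^27, C_2 ≅ Z^18.

The boundary map ∂_1: C_1 → C_0 maps an edge to its endpoints' difference, ∂[p,q] = q − p. For instance
  ∂ag = g − a.
As a 9×27 matrix over Z this has rank 8, with invariant factors (1,1,1,1,1,1,1,1).

The boundary map ∂_2: C_2 → C_1 maps a triangle to the signed sum of its edges. For instance
  ∂cdi = di − ci + cd,
  ∂bgh = gh − bh + bg.
The 27×18 boundary matrix has rank 17 and Smith normal form diag(1,1,1,1,1,1,1,1,1,1,1,1,1,1,1,1,1).

From H_k ≅ ker(∂_k) / im(∂_{k+1}) we obtain:

  H_0: rank C_0 − rank ∂_1 = 9 − 8 = 1, and the invariant factors of ∂_1 are all 1, so H_0 = Z.
  H_1: rank ker ∂_1 − rank ∂_2 = (27 − 8) − 17 = 2, and the invariant factors of ∂_2 are all 1, so H_1 = Z^2.
  H_2: rank ker ∂_2 − rank ∂_3 = (18 − 17) − 0 = 1, and there is no ∂_3, so H_2 = Z.

H_0 ≅ Z,  H_1 ≅ Z^2,  H_2 ≅ Z.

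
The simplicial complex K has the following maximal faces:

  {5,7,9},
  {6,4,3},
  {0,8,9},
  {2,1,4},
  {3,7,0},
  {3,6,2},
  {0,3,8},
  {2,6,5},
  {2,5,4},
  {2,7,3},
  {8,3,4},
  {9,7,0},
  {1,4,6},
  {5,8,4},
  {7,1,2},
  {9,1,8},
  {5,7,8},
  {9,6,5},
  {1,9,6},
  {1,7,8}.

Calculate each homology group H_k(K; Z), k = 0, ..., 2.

H_0 = Z,  H_1 = Z × Z/2,  H_2 = 0.

Fix the vertex order 0 < 1 < 2 < 3 < 4 < 5 < 6 < 7 < 8 < 9 and write every simplex with vertices in increasing order. Then dim K = 2 and the simplices of K are:

  0-simplices (10): [0], [1], [2], [3], [4], [5], [6], [7], [8], [9]
  1-simplices (30): (30 of them)
  2-simplices (20): (20 of them)

giving chain groups C_0 ≅ Z^10, C_1 ≅ Z^30, C_2 ≅ Z^20.

The boundary map ∂_1: C_1 → C_0 is given by ∂[p,q] = [q] − [p].
This gives a 10×30 integer matrix of rank 9; reducing to Smith normal form yields diagonal entries (1,1,1,1,1,1,1,1,1).

Boundary ∂_2: C_2 → C_1 maps a triangle to the signed sum of its edges. For instance
  ∂[1,4,6] = [4,6] − [1,6] + [1,4],
  ∂[4,5,8] = [5,8] − [4,8] + [4,5].
The 30×20 boundary matrix has rank 20 and Smith normal form diag(1,1,1,1,1,1,1,1,1,1,1,1,1,1,1,1,1,1,1,2).

Computing H_k = (kernel of ∂_k) / (image of ∂_{k+1}):

  H_0: rank C_0 − rank ∂_1 = 10 − 9 = 1, and the invariant factors of ∂_1 are all 1, so H_0 = Z.
  H_1: rank ker ∂_1 − rank ∂_2 = (30 − 9) − 20 = 1, and ∂_2 has invariant factor 2 > 1, so H_1 = Z × Z/2.
  H_2: rank ker ∂_2 − rank ∂_3 = (20 − 20) − 0 = 0, and there is no ∂_3, so H_2 = 0.

As a check, the Euler characteristic is 10 − 30 + 20 = 0, which agrees with 1 − 1 + 0 = 0.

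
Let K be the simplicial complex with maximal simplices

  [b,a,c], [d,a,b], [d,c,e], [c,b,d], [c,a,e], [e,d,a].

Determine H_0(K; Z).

H_0 ≅ Z.

Take the total order a < b < c < d < e on the vertex set. Then K (dimension 2) consists of the simplices:

  0-simplices (5): a, b, c, d, e
  1-simplices (9): ab, ac, ad, ae, bc, bd, cd, ce, de
  2-simplices (6): abc, abd, ace, ade, bcd, cde

giving chain groups C_0 ≅ Z^5, C_1 ≅ Z^9, C_2 ≅ Z^6.

∂_1: C_1 → C_0 is given by ∂[p,q] = [q] − [p].
The resulting 5×9 matrix has rank 4, and its Smith normal form has invariant factors (1,1,1,1).

Boundary ∂_2: C_2 → C_1 maps a triangle to the signed sum of its edges. For instance
  ∂bcd = cd − bd + bc,
  ∂ade = de − ae + ad.
The resulting 9×6 matrix has rank 5, and its Smith normal form has invariant factors (1,1,1,1,1).

Reading off H_k = ker ∂_k / im ∂_{k+1}:

  H_0: rank C_0 − rank ∂_1 = 5 − 4 = 1, and the invariant factors of ∂_1 are all 1, so H_0 ≅ Z.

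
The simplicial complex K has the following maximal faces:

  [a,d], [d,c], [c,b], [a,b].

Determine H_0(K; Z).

K has 4 vertices, 4 edges.
rank ∂_0 = 0, rank ∂_1 = 3 ⇒ b_0 = 4 − 0 − 3 = 1; all invariant factors of ∂_1 are 1 so no torsion. So H_0 ≅ Z.

H_0 = Z.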